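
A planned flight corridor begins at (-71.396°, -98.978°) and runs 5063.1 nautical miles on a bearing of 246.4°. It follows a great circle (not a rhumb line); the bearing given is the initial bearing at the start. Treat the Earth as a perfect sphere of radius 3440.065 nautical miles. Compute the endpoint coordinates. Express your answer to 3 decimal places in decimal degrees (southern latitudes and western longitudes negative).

Angular distance δ = d/R = 5063.1 / 3440.065 = 1.471804 rad.
Converting: φ₁ = -1.246095 rad, θ = 4.300491 rad.
sin φ₂ = sin φ₁ cos δ + cos φ₁ sin δ cos θ = (-0.947746)(0.098831) + (0.319025)(0.995104)(-0.400349) = -0.220763
φ₂ = asin(-0.220763) = -0.222597 rad = -12.754°.
Δλ = atan2( sin θ sin δ cos φ₁ , cos δ − sin φ₁ sin φ₂ ) = atan2(-0.290912, -0.110396) = -1.933492 rad = -110.781°.
λ₂ = -98.978° + -110.781° = -209.759°, normalized to (−180°, 180°] → 150.241°.

latitude -12.754°, longitude 150.241°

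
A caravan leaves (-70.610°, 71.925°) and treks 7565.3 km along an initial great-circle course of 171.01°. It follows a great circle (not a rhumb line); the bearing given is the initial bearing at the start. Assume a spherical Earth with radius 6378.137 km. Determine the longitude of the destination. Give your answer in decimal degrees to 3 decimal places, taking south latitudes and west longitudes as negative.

longitude -119.164°

The arc subtends δ = 7565.3/6378.137 = 1.186130 rad at the centre.
Start latitude φ₁ = -1.232377 rad; initial bearing θ = 2.984688 rad.
Applying the spherical law of cosines for sides, sin φ₂ = sin φ₁ cos δ + cos φ₁ sin δ cos θ = -0.657921, so φ₂ = -41.142°.
Then Δλ = atan2(0.048087, -0.245354) = 2.948054 rad, from sin θ sin δ cos φ₁ over cos δ − sin φ₁ sin φ₂.
λ₂ = 71.925° + 168.911° = 240.836°, normalized to (−180°, 180°] → -119.164°.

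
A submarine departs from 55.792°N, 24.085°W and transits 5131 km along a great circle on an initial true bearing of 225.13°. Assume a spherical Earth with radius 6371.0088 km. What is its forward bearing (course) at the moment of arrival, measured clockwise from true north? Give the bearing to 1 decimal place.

final bearing 204.6°

The arc subtends δ = 5131/6371.0088 = 0.805367 rad at the centre.
Start latitude φ₁ = 0.973754 rad; initial bearing θ = 3.929260 rad.
Applying the spherical law of cosines for sides, sin φ₂ = sin φ₁ cos δ + cos φ₁ sin δ cos θ = 0.286981, so φ₂ = 16.677°.
Then Δλ = atan2(-0.287306, 0.455513) = -0.562709 rad, from sin θ sin δ cos φ₁ over cos δ − sin φ₁ sin φ₂.
λ₂ = λ₁ + Δλ = -56.326°.
The forward bearing on arrival equals the back-azimuth from the destination plus 180°.
Back-azimuth from P₂ (16.7°, -56.3°) to P₁ (55.8°, -24.1°), with Δλ' = λ₁ − λ₂ = 32.2°: atan2( sin Δλ' cos φ₁ , cos φ₂ sin φ₁ − sin φ₂ cos φ₁ cos Δλ' ) = 24.6°.
Final bearing = (24.6° + 180°) mod 360° = 204.6°.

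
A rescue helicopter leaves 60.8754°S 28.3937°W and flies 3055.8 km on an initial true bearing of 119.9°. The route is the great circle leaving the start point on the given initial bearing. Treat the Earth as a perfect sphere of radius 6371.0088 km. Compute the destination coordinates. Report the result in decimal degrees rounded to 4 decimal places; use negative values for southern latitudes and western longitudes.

latitude -62.4925°, longitude 31.6193°

Central angle δ = d/R = 0.479641 rad.
With φ₁ = -60.8754° = -1.062476 rad and θ = 119.9° = 2.092650 rad:
Destination latitude: φ₂ = arcsin( sin φ₁ cos δ + cos φ₁ sin δ cos θ ) = arcsin(-0.886950) = -62.4925°.
Δλ = atan2( sin θ sin δ cos φ₁ , cos δ − sin φ₁ sin φ₂ ) = atan2(0.194703, 0.112353) = 1.047424 rad = 60.0130°.
λ₂ = -28.3937° + 60.0130° = 31.6193°.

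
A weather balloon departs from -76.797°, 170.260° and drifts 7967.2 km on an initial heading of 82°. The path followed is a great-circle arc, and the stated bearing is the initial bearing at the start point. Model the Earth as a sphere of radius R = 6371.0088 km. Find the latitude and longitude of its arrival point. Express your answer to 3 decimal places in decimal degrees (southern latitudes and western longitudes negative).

latitude -16.041°, longitude -111.782°

The arc subtends δ = 7967.2/6371.0088 = 1.250540 rad at the centre.
Start latitude φ₁ = -1.340361 rad; initial bearing θ = 1.431170 rad.
Destination latitude: φ₂ = arcsin( sin φ₁ cos δ + cos φ₁ sin δ cos θ ) = arcsin(-0.276318) = -16.041°.
For the longitude increment, Δλ = atan2( sin θ sin δ cos φ₁, cos δ − sin φ₁ sin φ₂ ) = atan2(0.214679, 0.045796) = 77.958°.
λ₂ = 170.260° + 77.958° = 248.218°, normalized to (−180°, 180°] → -111.782°.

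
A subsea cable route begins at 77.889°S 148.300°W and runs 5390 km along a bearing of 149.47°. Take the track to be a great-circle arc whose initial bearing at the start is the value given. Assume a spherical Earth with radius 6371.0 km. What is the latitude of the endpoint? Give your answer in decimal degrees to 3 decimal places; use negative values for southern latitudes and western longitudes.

Central angle δ = d/R = 0.846021 rad.
With φ₁ = -77.889° = -1.359420 rad and θ = 149.47° = 2.608744 rad:
sin φ₂ = sin φ₁ cos δ + cos φ₁ sin δ cos θ = (-0.977743)(0.662967) + (0.209806)(0.748648)(-0.861363) = -0.783507
φ₂ = asin(-0.783507) = -0.900290 rad = -51.583°.
For the longitude increment, Δλ = atan2( sin θ sin δ cos φ₁, cos δ − sin φ₁ sin φ₂ ) = atan2(0.079790, -0.103101) = 142.264°.
Hence λ₂ = -148.300° + 142.264° = -6.036°.

latitude -51.583°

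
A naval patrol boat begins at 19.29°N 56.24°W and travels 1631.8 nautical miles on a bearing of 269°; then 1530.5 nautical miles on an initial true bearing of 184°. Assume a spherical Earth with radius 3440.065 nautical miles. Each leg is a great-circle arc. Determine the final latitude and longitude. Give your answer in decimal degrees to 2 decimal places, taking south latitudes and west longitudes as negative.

latitude -8.79°, longitude -86.45°

Apply the spherical direct solution leg by leg, carrying full precision between legs.
Leg 1: from (19.29°, -56.24°), δ = 1631.8/3440.065 = 0.474352 rad, θ = 269° → φ = 16.64°, λ = -84.71°.
Leg 2: from (16.64°, -84.71°), δ = 1530.5/3440.065 = 0.444904 rad, θ = 184° → φ = -8.79°, λ = -86.45°.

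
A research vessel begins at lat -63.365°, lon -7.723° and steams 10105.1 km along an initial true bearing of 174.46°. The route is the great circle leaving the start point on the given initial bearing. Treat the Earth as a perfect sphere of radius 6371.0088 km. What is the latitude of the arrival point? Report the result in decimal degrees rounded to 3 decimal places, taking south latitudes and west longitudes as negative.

Angular distance δ = d/R = 10105.1 / 6371.0088 = 1.586107 rad.
Converting: φ₁ = -1.105928 rad, θ = 3.044901 rad.
Destination latitude: φ₂ = arcsin( sin φ₁ cos δ + cos φ₁ sin δ cos θ ) = arcsin(-0.432474) = -25.625°.
For the longitude increment, Δλ = atan2( sin θ sin δ cos φ₁, cos δ − sin φ₁ sin φ₂ ) = atan2(0.043275, -0.401890) = 173.854°.
Hence λ₂ = -7.723° + 173.854° = 166.131°.

latitude -25.625°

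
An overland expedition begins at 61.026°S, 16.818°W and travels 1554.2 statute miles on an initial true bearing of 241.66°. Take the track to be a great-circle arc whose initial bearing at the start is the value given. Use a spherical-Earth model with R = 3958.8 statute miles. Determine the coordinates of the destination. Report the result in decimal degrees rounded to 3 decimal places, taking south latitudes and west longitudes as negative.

latitude -63.670°, longitude -66.212°

The arc subtends δ = 1554.2/3958.8 = 0.392594 rad at the centre.
Start latitude φ₁ = -1.065105 rad; initial bearing θ = 4.217763 rad.
Destination latitude: φ₂ = arcsin( sin φ₁ cos δ + cos φ₁ sin δ cos θ ) = arcsin(-0.896258) = -63.670°.
Then Δλ = atan2(-0.163117, 0.139838) = -0.862089 rad, from sin θ sin δ cos φ₁ over cos δ − sin φ₁ sin φ₂.
Hence λ₂ = -16.818° + -49.394° = -66.212°.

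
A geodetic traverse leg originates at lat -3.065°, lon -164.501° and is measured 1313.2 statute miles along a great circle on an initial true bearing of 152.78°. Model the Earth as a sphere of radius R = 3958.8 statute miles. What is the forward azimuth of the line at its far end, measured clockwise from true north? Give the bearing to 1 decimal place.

Central angle δ = d/R = 0.331717 rad.
Converting: φ₁ = -0.053494 rad, θ = 2.666514 rad.
Applying the spherical law of cosines for sides, sin φ₂ = sin φ₁ cos δ + cos φ₁ sin δ cos θ = -0.339741, so φ₂ = -19.861°.
Δλ = atan2( sin θ sin δ cos φ₁ , cos δ − sin φ₁ sin φ₂ ) = atan2(0.148750, 0.927319) = 0.159053 rad = 9.113°.
λ₂ = -164.501° + 9.113° = -155.388°.
The forward bearing on arrival equals the back-azimuth from the destination plus 180°.
Back-azimuth from P₂ (-19.9°, -155.4°) to P₁ (-3.1°, -164.5°), with Δλ' = λ₁ − λ₂ = -9.1°: atan2( sin Δλ' cos φ₁ , cos φ₂ sin φ₁ − sin φ₂ cos φ₁ cos Δλ' ) = 330.9°.
Final bearing = (330.9° + 180°) mod 360° = 150.9°.

final bearing 150.9°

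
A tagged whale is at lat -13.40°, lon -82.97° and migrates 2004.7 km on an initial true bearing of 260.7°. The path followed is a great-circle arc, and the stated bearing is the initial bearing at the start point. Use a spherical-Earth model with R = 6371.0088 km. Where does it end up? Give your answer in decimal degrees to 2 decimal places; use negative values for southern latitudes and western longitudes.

latitude -15.61°, longitude -101.46°

Angular distance δ = d/R = 2004.7 / 6371.0088 = 0.314660 rad.
Converting: φ₁ = -0.233874 rad, θ = 4.550073 rad.
Applying the spherical law of cosines for sides, sin φ₂ = sin φ₁ cos δ + cos φ₁ sin δ cos θ = -0.269023, so φ₂ = -15.61°.
Δλ = atan2( sin θ sin δ cos φ₁ , cos δ − sin φ₁ sin φ₂ ) = atan2(-0.297110, 0.888556) = -0.322687 rad = -18.49°.
λ₂ = -82.97° + -18.49° = -101.46°.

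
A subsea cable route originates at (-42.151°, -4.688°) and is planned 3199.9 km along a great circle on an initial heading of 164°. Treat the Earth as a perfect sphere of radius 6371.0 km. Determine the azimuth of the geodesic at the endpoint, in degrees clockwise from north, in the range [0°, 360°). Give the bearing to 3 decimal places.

δ = 3199.9/6371 = 0.502260 rad (28.7774°).
With φ₁ = -42.151° = -0.735674 rad and θ = 164° = 2.862340 rad:
sin φ₂ = sin φ₁ cos δ + cos φ₁ sin δ cos θ = (-0.671087)(0.876497) + (0.741379)(0.481408)(-0.961262) = -0.931285
φ₂ = asin(-0.931285) = -1.197925 rad = -68.636°.
For the longitude increment, Δλ = atan2( sin θ sin δ cos φ₁, cos δ − sin φ₁ sin φ₂ ) = atan2(0.098377, 0.251524) = 21.362°.
λ₂ = λ₁ + Δλ = 16.674°.
The forward bearing on arrival equals the back-azimuth from the destination plus 180°.
Back-azimuth from P₂ (-68.636°, 16.674°) to P₁ (-42.151°, -4.688°), with Δλ' = λ₁ − λ₂ = -21.362°: atan2( sin Δλ' cos φ₁ , cos φ₂ sin φ₁ − sin φ₂ cos φ₁ cos Δλ' ) = 325.878°.
Final bearing = (325.878° + 180°) mod 360° = 145.878°.

final bearing 145.878°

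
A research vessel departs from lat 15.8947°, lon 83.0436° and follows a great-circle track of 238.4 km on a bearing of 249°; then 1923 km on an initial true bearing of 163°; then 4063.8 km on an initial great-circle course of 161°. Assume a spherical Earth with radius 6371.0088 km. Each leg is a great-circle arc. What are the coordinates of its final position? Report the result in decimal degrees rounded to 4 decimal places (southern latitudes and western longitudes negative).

Apply the spherical direct solution leg by leg, carrying full precision between legs.
Leg 1: from (15.8947°, 83.0436°), δ = 238.4/6371.0088 = 0.037420 rad, θ = 249° → φ = 15.1166°, λ = 80.9703°.
Leg 2: from (15.1166°, 80.9703°), δ = 1923/6371.0088 = 0.301836 rad, θ = 163° → φ = -1.4585°, λ = 85.9581°.
Leg 3: from (-1.4585°, 85.9581°), δ = 4063.8/6371.0088 = 0.637858 rad, θ = 161° → φ = -35.6829°, λ = 99.7666°.

latitude -35.6829°, longitude 99.7666°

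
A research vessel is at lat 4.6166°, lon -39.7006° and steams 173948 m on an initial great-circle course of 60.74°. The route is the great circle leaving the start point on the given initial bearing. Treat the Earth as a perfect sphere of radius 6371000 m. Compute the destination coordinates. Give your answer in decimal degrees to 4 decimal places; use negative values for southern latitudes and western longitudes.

The arc subtends δ = 173948/6371000 = 0.027303 rad at the centre.
With φ₁ = 4.6166° = 0.080575 rad and θ = 60.74° = 1.060113 rad:
sin φ₂ = sin φ₁ cos δ + cos φ₁ sin δ cos θ = (0.080488)(0.999627) + (0.996756)(0.027300)(0.488774) = 0.093758
φ₂ = asin(0.093758) = 0.093896 rad = 5.3798°.
Then Δλ = atan2(0.023739, 0.992081) = 0.023924 rad, from sin θ sin δ cos φ₁ over cos δ − sin φ₁ sin φ₂.
λ₂ = λ₁ + Δλ = -38.3298°.

latitude 5.3798°, longitude -38.3298°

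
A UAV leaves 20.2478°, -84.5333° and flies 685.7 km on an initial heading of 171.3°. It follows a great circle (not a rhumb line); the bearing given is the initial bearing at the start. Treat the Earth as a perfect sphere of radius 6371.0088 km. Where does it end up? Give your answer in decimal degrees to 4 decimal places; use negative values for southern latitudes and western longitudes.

latitude 14.1497°, longitude -83.5732°

δ = 685.7/6371.0088 = 0.107628 rad (6.1666°).
Converting: φ₁ = 0.353391 rad, θ = 2.989749 rad.
Destination latitude: φ₂ = arcsin( sin φ₁ cos δ + cos φ₁ sin δ cos θ ) = arcsin(0.244456) = 14.1497°.
Δλ = atan2( sin θ sin δ cos φ₁ , cos δ − sin φ₁ sin φ₂ ) = atan2(0.015244, 0.909612) = 0.016758 rad = 0.9601°.
Hence λ₂ = -84.5333° + 0.9601° = -83.5732°.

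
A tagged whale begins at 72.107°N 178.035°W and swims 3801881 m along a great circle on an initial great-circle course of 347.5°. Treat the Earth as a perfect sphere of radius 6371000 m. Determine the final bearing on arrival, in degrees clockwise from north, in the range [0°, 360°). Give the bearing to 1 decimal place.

final bearing 193.1°

Angular distance δ = d/R = 3801881 / 6371000 = 0.596748 rad.
With φ₁ = 72.107° = 1.258505 rad and θ = 347.5° = 6.065019 rad:
Destination latitude: φ₂ = arcsin( sin φ₁ cos δ + cos φ₁ sin δ cos θ ) = arcsin(0.955722) = 72.886°.
For the longitude increment, Δλ = atan2( sin θ sin δ cos φ₁, cos δ − sin φ₁ sin φ₂ ) = atan2(-0.037369, -0.082328) = -155.586°.
λ₂ = -178.035° + -155.586° = -333.621°, normalized to (−180°, 180°] → 26.379°.
The forward bearing on arrival equals the back-azimuth from the destination plus 180°.
Back-azimuth from P₂ (72.9°, 26.4°) to P₁ (72.1°, -178.0°), with Δλ' = λ₁ − λ₂ = -204.4°: atan2( sin Δλ' cos φ₁ , cos φ₂ sin φ₁ − sin φ₂ cos φ₁ cos Δλ' ) = 13.1°.
Final bearing = (13.1° + 180°) mod 360° = 193.1°.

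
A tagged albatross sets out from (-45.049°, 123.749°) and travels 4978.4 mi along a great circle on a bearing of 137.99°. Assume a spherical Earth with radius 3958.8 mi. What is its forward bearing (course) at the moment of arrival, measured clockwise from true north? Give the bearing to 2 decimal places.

final bearing 42.75°

δ = 4978.4/3958.8 = 1.257553 rad (72.0525°).
Start latitude φ₁ = -0.786253 rad; initial bearing θ = 2.408380 rad.
Applying the spherical law of cosines for sides, sin φ₂ = sin φ₁ cos δ + cos φ₁ sin δ cos θ = -0.717484, so φ₂ = -45.847°.
For the longitude increment, Δλ = atan2( sin θ sin δ cos φ₁, cos δ − sin φ₁ sin φ₂ ) = atan2(0.449825, -0.199626) = 113.931°.
λ₂ = 123.749° + 113.931° = 237.680°, normalized to (−180°, 180°] → -122.320°.
The forward bearing on arrival equals the back-azimuth from the destination plus 180°.
Back-azimuth from P₂ (-45.85°, -122.32°) to P₁ (-45.05°, 123.75°), with Δλ' = λ₁ − λ₂ = 246.07°: atan2( sin Δλ' cos φ₁ , cos φ₂ sin φ₁ − sin φ₂ cos φ₁ cos Δλ' ) = 222.75°.
Final bearing = (222.75° + 180°) mod 360° = 42.75°.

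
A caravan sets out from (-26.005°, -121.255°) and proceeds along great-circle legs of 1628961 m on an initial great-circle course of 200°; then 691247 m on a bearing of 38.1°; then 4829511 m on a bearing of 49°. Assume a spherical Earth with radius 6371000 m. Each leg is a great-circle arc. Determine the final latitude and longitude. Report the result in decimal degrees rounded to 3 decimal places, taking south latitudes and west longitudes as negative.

latitude -2.388°, longitude -91.759°

Apply the spherical direct solution leg by leg, carrying full precision between legs.
Leg 1: from (-26.005°, -121.255°), δ = 1628961/6371000 = 0.255684 rad, θ = 200° → φ = -39.627°, λ = -127.703°.
Leg 2: from (-39.627°, -127.703°), δ = 691247/6371000 = 0.108499 rad, θ = 38.1° → φ = -34.639°, λ = -123.045°.
Leg 3: from (-34.639°, -123.045°), δ = 4829511/6371000 = 0.758046 rad, θ = 49° → φ = -2.388°, λ = -91.759°.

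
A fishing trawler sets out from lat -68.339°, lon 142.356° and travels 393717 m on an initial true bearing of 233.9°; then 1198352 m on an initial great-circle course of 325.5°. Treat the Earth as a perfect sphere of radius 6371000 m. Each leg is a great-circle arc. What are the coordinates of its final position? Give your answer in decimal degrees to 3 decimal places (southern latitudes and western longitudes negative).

Apply the spherical direct solution leg by leg, carrying full precision between legs.
Leg 1: from (-68.339°, 142.356°), δ = 393717/6371000 = 0.061798 rad, θ = 233.9° → φ = -70.227°, λ = 133.873°.
Leg 2: from (-70.227°, 133.873°), δ = 1198352/6371000 = 0.188095 rad, θ = 325.5° → φ = -60.728°, λ = 121.364°.

latitude -60.728°, longitude 121.364°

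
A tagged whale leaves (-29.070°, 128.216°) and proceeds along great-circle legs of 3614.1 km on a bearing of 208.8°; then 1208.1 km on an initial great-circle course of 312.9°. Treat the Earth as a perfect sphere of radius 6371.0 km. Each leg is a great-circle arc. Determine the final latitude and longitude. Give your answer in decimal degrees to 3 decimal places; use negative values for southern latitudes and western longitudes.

Apply the spherical direct solution leg by leg, carrying full precision between legs.
Leg 1: from (-29.070°, 128.216°), δ = 3614.1/6371 = 0.567274 rad, θ = 208.8° → φ = -55.218°, λ = 101.229°.
Leg 2: from (-55.218°, 101.229°), δ = 1208.1/6371 = 0.189625 rad, θ = 312.9° → φ = -47.173°, λ = 89.510°.

latitude -47.173°, longitude 89.510°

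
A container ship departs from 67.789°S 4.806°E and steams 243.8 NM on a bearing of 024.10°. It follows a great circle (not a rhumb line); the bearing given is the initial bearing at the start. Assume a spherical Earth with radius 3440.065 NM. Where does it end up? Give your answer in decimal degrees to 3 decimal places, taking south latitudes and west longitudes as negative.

δ = 243.8/3440.065 = 0.070871 rad (4.0606°).
Converting: φ₁ = -1.183141 rad, θ = 0.420624 rad.
Applying the spherical law of cosines for sides, sin φ₂ = sin φ₁ cos δ + cos φ₁ sin δ cos θ = -0.899039, so φ₂ = -64.032°.
Δλ = atan2( sin θ sin δ cos φ₁ , cos δ − sin φ₁ sin φ₂ ) = atan2(0.010930, 0.165161) = 0.066083 rad = 3.786°.
λ₂ = λ₁ + Δλ = 8.592°.

latitude -64.032°, longitude 8.592°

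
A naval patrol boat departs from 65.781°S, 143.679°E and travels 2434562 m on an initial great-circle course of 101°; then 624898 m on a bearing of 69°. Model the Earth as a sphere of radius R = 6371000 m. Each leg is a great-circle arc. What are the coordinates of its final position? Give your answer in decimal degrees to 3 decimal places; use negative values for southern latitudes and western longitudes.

Apply the spherical direct solution leg by leg, carrying full precision between legs.
Leg 1: from (-65.781°, 143.679°), δ = 2434562/6371000 = 0.382132 rad, θ = 101° → φ = -61.092°, λ = -167.101°.
Leg 2: from (-61.092°, -167.101°), δ = 624898/6371000 = 0.098085 rad, θ = 69° → φ = -58.674°, λ = -156.974°.

latitude -58.674°, longitude -156.974°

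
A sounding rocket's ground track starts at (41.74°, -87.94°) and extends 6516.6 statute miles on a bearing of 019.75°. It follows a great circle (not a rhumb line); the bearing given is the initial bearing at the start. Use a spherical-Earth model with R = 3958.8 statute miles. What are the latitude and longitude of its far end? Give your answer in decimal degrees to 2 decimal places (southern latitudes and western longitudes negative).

latitude 40.56°, longitude 65.73°

δ = 6516.6/3958.8 = 1.646105 rad (94.3149°).
With φ₁ = 41.74° = 0.728500 rad and θ = 19.75° = 0.344703 rad:
Destination latitude: φ₂ = arcsin( sin φ₁ cos δ + cos φ₁ sin δ cos θ ) = arcsin(0.650201) = 40.56°.
For the longitude increment, Δλ = atan2( sin θ sin δ cos φ₁, cos δ − sin φ₁ sin φ₂ ) = atan2(0.251430, -0.508109) = 153.67°.
Hence λ₂ = -87.94° + 153.67° = 65.73°.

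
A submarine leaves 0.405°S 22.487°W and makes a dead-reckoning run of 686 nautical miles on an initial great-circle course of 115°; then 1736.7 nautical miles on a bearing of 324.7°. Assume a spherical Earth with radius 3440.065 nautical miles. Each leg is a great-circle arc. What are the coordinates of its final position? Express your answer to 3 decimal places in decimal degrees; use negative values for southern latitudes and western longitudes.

Apply the spherical direct solution leg by leg, carrying full precision between legs.
Leg 1: from (-0.405°, -22.487°), δ = 686/3440.065 = 0.199415 rad, θ = 115° → φ = -5.201°, λ = -12.101°.
Leg 2: from (-5.201°, -12.101°), δ = 1736.7/3440.065 = 0.504845 rad, θ = 324.7° → φ = 18.287°, λ = -29.220°.

latitude 18.287°, longitude -29.220°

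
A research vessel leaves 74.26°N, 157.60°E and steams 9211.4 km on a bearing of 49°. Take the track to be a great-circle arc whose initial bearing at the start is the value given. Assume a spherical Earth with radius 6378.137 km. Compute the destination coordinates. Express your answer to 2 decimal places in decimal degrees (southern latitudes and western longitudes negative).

latitude 17.34°, longitude -74.06°

Angular distance δ = d/R = 9211.4 / 6378.137 = 1.444215 rad.
Start latitude φ₁ = 1.296082 rad; initial bearing θ = 0.855211 rad.
sin φ₂ = sin φ₁ cos δ + cos φ₁ sin δ cos θ = (0.962503)(0.126244) + (0.271272)(0.991999)(0.656059) = 0.298057
φ₂ = asin(0.298057) = 0.302656 rad = 17.34°.
For the longitude increment, Δλ = atan2( sin θ sin δ cos φ₁, cos δ − sin φ₁ sin φ₂ ) = atan2(0.203094, -0.160637) = 128.34°.
λ₂ = 157.60° + 128.34° = 285.94°, normalized to (−180°, 180°] → -74.06°.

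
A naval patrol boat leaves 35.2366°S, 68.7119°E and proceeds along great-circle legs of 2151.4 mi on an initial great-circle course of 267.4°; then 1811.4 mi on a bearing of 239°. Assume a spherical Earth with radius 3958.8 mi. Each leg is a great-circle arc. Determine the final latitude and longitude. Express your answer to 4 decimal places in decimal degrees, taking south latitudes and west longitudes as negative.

latitude -40.9596°, longitude 1.6204°

Apply the spherical direct solution leg by leg, carrying full precision between legs.
Leg 1: from (-35.2366°, 68.7119°), δ = 2151.4/3958.8 = 0.543448 rad, θ = 267.4° → φ = -30.8633°, λ = 31.7149°.
Leg 2: from (-30.8633°, 31.7149°), δ = 1811.4/3958.8 = 0.457563 rad, θ = 239° → φ = -40.9596°, λ = 1.6204°.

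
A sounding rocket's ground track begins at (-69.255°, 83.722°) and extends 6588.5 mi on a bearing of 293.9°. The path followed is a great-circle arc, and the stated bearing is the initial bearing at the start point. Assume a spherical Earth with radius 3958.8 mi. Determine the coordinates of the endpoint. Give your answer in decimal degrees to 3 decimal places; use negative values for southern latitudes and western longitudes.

latitude 13.307°, longitude 14.433°

Angular distance δ = d/R = 6588.5 / 3958.8 = 1.664267 rad.
Converting: φ₁ = -1.208728 rad, θ = 5.129523 rad.
sin φ₂ = sin φ₁ cos δ + cos φ₁ sin δ cos θ = (-0.935166)(-0.093335) + (0.354209)(0.995635)(0.405142) = 0.230162
φ₂ = asin(0.230162) = 0.232244 rad = 13.307°.
Then Δλ = atan2(-0.322424, 0.121905) = -1.209320 rad, from sin θ sin δ cos φ₁ over cos δ − sin φ₁ sin φ₂.
Hence λ₂ = 83.722° + -69.289° = 14.433°.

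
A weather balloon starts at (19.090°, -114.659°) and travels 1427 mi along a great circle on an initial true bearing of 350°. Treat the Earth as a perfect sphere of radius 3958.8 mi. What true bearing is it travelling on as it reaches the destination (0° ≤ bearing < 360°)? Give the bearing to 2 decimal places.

Central angle δ = d/R = 0.360463 rad.
Start latitude φ₁ = 0.333183 rad; initial bearing θ = 6.108652 rad.
Applying the spherical law of cosines for sides, sin φ₂ = sin φ₁ cos δ + cos φ₁ sin δ cos θ = 0.634281, so φ₂ = 39.367°.
Δλ = atan2( sin θ sin δ cos φ₁ , cos δ − sin φ₁ sin φ₂ ) = atan2(-0.057879, 0.728290) = -0.079305 rad = -4.544°.
Hence λ₂ = -114.659° + -4.544° = -119.203°.
The forward bearing on arrival equals the back-azimuth from the destination plus 180°.
Back-azimuth from P₂ (39.37°, -119.20°) to P₁ (19.09°, -114.66°), with Δλ' = λ₁ − λ₂ = 4.54°: atan2( sin Δλ' cos φ₁ , cos φ₂ sin φ₁ − sin φ₂ cos φ₁ cos Δλ' ) = 167.75°.
Final bearing = (167.75° + 180°) mod 360° = 347.75°.

final bearing 347.75°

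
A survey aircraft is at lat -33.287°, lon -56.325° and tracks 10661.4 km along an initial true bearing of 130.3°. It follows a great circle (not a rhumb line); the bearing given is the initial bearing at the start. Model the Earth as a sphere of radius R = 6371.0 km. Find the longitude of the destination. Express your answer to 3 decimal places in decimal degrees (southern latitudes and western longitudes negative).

The arc subtends δ = 10661.4/6371 = 1.673426 rad at the centre.
Converting: φ₁ = -0.580968 rad, θ = 2.274164 rad.
sin φ₂ = sin φ₁ cos δ + cos φ₁ sin δ cos θ = (-0.548833)(-0.102450) + (0.835932)(0.994738)(-0.646790) = -0.481599
φ₂ = asin(-0.481599) = -0.502479 rad = -28.790°.
For the longitude increment, Δλ = atan2( sin θ sin δ cos φ₁, cos δ − sin φ₁ sin φ₂ ) = atan2(0.634184, -0.366768) = 120.042°.
λ₂ = λ₁ + Δλ = 63.717°.

longitude 63.717°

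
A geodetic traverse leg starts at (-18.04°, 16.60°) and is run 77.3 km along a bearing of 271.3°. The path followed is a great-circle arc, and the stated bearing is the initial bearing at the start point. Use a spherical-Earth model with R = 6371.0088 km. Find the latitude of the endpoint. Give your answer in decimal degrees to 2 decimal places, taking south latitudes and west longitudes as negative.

latitude -18.02°

Central angle δ = d/R = 0.012133 rad.
With φ₁ = -18.04° = -0.314857 rad and θ = 271.3° = 4.735078 rad:
Applying the spherical law of cosines for sides, sin φ₂ = sin φ₁ cos δ + cos φ₁ sin δ cos θ = -0.309396, so φ₂ = -18.02°.
For the longitude increment, Δλ = atan2( sin θ sin δ cos φ₁, cos δ − sin φ₁ sin φ₂ ) = atan2(-0.011533, 0.904112) = -0.73°.
λ₂ = 16.60° + -0.73° = 15.87°.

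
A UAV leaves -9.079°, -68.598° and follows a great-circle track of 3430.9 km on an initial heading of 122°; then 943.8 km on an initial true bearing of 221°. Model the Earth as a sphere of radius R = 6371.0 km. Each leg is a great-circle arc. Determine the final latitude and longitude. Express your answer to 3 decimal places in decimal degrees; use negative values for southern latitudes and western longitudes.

latitude -30.087°, longitude -46.637°

Apply the spherical direct solution leg by leg, carrying full precision between legs.
Leg 1: from (-9.079°, -68.598°), δ = 3430.9/6371 = 0.538518 rad, θ = 122° → φ = -23.818°, λ = -40.211°.
Leg 2: from (-23.818°, -40.211°), δ = 943.8/6371 = 0.148140 rad, θ = 221° → φ = -30.087°, λ = -46.637°.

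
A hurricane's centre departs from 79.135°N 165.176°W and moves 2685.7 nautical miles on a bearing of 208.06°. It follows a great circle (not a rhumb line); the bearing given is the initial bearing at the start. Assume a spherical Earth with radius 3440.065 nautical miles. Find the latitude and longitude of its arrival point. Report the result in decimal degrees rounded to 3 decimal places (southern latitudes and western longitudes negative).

δ = 2685.7/3440.065 = 0.780712 rad (44.7315°).
Start latitude φ₁ = 1.381166 rad; initial bearing θ = 3.631332 rad.
Applying the spherical law of cosines for sides, sin φ₂ = sin φ₁ cos δ + cos φ₁ sin δ cos θ = 0.580611, so φ₂ = 35.494°.
Then Δλ = atan2(-0.062403, 0.140210) = -0.418745 rad, from sin θ sin δ cos φ₁ over cos δ − sin φ₁ sin φ₂.
λ₂ = -165.176° + -23.992° = -189.168°, normalized to (−180°, 180°] → 170.832°.

latitude 35.494°, longitude 170.832°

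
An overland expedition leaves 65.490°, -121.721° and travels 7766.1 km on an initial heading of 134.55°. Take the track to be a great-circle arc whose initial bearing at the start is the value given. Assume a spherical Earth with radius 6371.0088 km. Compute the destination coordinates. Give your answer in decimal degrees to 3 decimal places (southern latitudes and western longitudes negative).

latitude 2.313°, longitude -79.690°

δ = 7766.1/6371.0088 = 1.218975 rad (69.8421°).
Converting: φ₁ = 1.143016 rad, θ = 2.348341 rad.
Applying the spherical law of cosines for sides, sin φ₂ = sin φ₁ cos δ + cos φ₁ sin δ cos θ = 0.040350, so φ₂ = 2.313°.
For the longitude increment, Δλ = atan2( sin θ sin δ cos φ₁, cos δ − sin φ₁ sin φ₂ ) = atan2(0.277531, 0.307894) = 42.031°.
Hence λ₂ = -121.721° + 42.031° = -79.690°.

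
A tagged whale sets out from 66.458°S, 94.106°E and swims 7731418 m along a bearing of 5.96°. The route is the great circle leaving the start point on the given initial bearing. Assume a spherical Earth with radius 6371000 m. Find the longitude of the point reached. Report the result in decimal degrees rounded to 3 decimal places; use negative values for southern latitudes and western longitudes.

δ = 7731418/6371000 = 1.213533 rad (69.5303°).
Start latitude φ₁ = -1.159911 rad; initial bearing θ = 0.104022 rad.
Destination latitude: φ₂ = arcsin( sin φ₁ cos δ + cos φ₁ sin δ cos θ ) = arcsin(0.051574) = 2.956°.
Δλ = atan2( sin θ sin δ cos φ₁ , cos δ − sin φ₁ sin φ₂ ) = atan2(0.038855, 0.396993) = 0.097562 rad = 5.590°.
λ₂ = λ₁ + Δλ = 99.696°.

longitude 99.696°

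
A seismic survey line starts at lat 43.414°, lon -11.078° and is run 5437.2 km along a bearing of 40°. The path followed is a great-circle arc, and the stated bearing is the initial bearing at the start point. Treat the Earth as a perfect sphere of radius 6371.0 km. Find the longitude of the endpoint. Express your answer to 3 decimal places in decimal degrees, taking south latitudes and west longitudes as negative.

longitude 69.449°

Angular distance δ = d/R = 5437.2 / 6371 = 0.853430 rad.
Start latitude φ₁ = 0.757717 rad; initial bearing θ = 0.698132 rad.
Applying the spherical law of cosines for sides, sin φ₂ = sin φ₁ cos δ + cos φ₁ sin δ cos θ = 0.871124, so φ₂ = 60.590°.
Δλ = atan2( sin θ sin δ cos φ₁ , cos δ − sin φ₁ sin φ₂ ) = atan2(0.351847, 0.058709) = 1.405459 rad = 80.527°.
λ₂ = λ₁ + Δλ = 69.449°.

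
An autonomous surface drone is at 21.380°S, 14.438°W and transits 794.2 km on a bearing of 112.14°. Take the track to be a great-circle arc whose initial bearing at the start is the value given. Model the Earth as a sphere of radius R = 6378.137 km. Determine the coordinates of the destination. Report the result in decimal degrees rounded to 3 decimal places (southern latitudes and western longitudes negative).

Angular distance δ = d/R = 794.2 / 6378.137 = 0.124519 rad.
With φ₁ = -21.380° = -0.373151 rad and θ = 112.14° = 1.957212 rad:
Destination latitude: φ₂ = arcsin( sin φ₁ cos δ + cos φ₁ sin δ cos θ ) = arcsin(-0.405315) = -23.911°.
For the longitude increment, Δλ = atan2( sin θ sin δ cos φ₁, cos δ − sin φ₁ sin φ₂ ) = atan2(0.107123, 0.844499) = 7.229°.
λ₂ = -14.438° + 7.229° = -7.209°.

latitude -23.911°, longitude -7.209°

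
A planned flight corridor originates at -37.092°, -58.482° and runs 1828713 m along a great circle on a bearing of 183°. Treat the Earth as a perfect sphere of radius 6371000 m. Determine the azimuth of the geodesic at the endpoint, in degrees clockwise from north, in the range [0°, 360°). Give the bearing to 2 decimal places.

Central angle δ = d/R = 0.287037 rad.
With φ₁ = -37.092° = -0.647378 rad and θ = 183° = 3.193953 rad:
sin φ₂ = sin φ₁ cos δ + cos φ₁ sin δ cos θ = (-0.603097)(0.959087) + (0.797668)(0.283112)(-0.998630) = -0.803942
φ₂ = asin(-0.803942) = -0.933894 rad = -53.508°.
For the longitude increment, Δλ = atan2( sin θ sin δ cos φ₁, cos δ − sin φ₁ sin φ₂ ) = atan2(-0.011819, 0.474232) = -1.428°.
λ₂ = λ₁ + Δλ = -59.910°.
The forward bearing on arrival equals the back-azimuth from the destination plus 180°.
Back-azimuth from P₂ (-53.51°, -59.91°) to P₁ (-37.09°, -58.48°), with Δλ' = λ₁ − λ₂ = 1.43°: atan2( sin Δλ' cos φ₁ , cos φ₂ sin φ₁ − sin φ₂ cos φ₁ cos Δλ' ) = 4.03°.
Final bearing = (4.03° + 180°) mod 360° = 184.03°.

final bearing 184.03°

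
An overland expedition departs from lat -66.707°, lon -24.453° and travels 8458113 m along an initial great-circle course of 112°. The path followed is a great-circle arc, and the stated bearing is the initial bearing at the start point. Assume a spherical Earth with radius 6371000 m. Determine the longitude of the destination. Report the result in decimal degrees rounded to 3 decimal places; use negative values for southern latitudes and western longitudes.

longitude 80.404°

Central angle δ = d/R = 1.327596 rad.
Converting: φ₁ = -1.164257 rad, θ = 1.954769 rad.
Destination latitude: φ₂ = arcsin( sin φ₁ cos δ + cos φ₁ sin δ cos θ ) = arcsin(-0.364956) = -21.405°.
For the longitude increment, Δλ = atan2( sin θ sin δ cos φ₁, cos δ − sin φ₁ sin φ₂ ) = atan2(0.355850, -0.094400) = 104.857°.
λ₂ = λ₁ + Δλ = 80.404°.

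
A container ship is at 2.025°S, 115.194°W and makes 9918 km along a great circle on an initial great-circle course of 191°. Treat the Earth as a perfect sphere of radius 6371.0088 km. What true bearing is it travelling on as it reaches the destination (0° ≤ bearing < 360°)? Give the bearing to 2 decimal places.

final bearing 276.45°

Central angle δ = d/R = 1.556739 rad.
Start latitude φ₁ = -0.035343 rad; initial bearing θ = 3.333579 rad.
Destination latitude: φ₂ = arcsin( sin φ₁ cos δ + cos φ₁ sin δ cos θ ) = arcsin(-0.981414) = -78.936°.
For the longitude increment, Δλ = atan2( sin θ sin δ cos φ₁, cos δ − sin φ₁ sin φ₂ ) = atan2(-0.190671, -0.020622) = -96.173°.
λ₂ = -115.194° + -96.173° = -211.367°, normalized to (−180°, 180°] → 148.633°.
The forward bearing on arrival equals the back-azimuth from the destination plus 180°.
Back-azimuth from P₂ (-78.94°, 148.63°) to P₁ (-2.02°, -115.19°), with Δλ' = λ₁ − λ₂ = -263.83°: atan2( sin Δλ' cos φ₁ , cos φ₂ sin φ₁ − sin φ₂ cos φ₁ cos Δλ' ) = 96.45°.
Final bearing = (96.45° + 180°) mod 360° = 276.45°.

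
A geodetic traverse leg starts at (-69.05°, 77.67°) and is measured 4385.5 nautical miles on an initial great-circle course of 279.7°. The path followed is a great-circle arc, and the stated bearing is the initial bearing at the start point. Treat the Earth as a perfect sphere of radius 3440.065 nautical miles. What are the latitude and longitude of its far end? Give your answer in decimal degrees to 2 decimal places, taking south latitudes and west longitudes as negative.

latitude -12.40°, longitude 2.79°

Central angle δ = d/R = 1.274831 rad.
Start latitude φ₁ = -1.205150 rad; initial bearing θ = 4.881686 rad.
Destination latitude: φ₂ = arcsin( sin φ₁ cos δ + cos φ₁ sin δ cos θ ) = arcsin(-0.214758) = -12.40°.
Then Δλ = atan2(-0.337118, 0.091103) = -1.306861 rad, from sin θ sin δ cos φ₁ over cos δ − sin φ₁ sin φ₂.
Hence λ₂ = 77.67° + -74.88° = 2.79°.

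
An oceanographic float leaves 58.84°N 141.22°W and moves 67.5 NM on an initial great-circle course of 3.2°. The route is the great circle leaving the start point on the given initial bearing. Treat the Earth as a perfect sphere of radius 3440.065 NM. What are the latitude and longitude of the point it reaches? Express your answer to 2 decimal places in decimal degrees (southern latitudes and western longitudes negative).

latitude 59.96°, longitude -141.09°

The arc subtends δ = 67.5/3440.065 = 0.019622 rad at the centre.
Start latitude φ₁ = 1.026952 rad; initial bearing θ = 0.055851 rad.
Applying the spherical law of cosines for sides, sin φ₂ = sin φ₁ cos δ + cos φ₁ sin δ cos θ = 0.865697, so φ₂ = 59.96°.
Then Δλ = atan2(0.000567, 0.259008) = 0.002188 rad, from sin θ sin δ cos φ₁ over cos δ − sin φ₁ sin φ₂.
λ₂ = -141.22° + 0.13° = -141.09°.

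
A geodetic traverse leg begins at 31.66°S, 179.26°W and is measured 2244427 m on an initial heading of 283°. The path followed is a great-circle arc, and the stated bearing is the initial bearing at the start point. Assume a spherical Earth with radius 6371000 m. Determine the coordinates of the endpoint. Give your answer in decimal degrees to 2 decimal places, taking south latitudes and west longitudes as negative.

δ = 2244427/6371000 = 0.352288 rad (20.1846°).
With φ₁ = -31.66° = -0.552571 rad and θ = 283° = 4.939282 rad:
Destination latitude: φ₂ = arcsin( sin φ₁ cos δ + cos φ₁ sin δ cos θ ) = arcsin(-0.426575) = -25.25°.
For the longitude increment, Δλ = atan2( sin θ sin δ cos φ₁, cos δ − sin φ₁ sin φ₂ ) = atan2(-0.286168, 0.714686) = -21.82°.
λ₂ = -179.26° + -21.82° = -201.08°, normalized to (−180°, 180°] → 158.92°.

latitude -25.25°, longitude 158.92°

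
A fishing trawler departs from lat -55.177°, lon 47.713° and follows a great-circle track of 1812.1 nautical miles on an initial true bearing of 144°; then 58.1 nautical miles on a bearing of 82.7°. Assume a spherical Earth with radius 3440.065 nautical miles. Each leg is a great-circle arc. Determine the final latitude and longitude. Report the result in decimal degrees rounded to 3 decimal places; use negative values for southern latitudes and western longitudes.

Apply the spherical direct solution leg by leg, carrying full precision between legs.
Leg 1: from (-55.177°, 47.713°), δ = 1812.1/3440.065 = 0.526763 rad, θ = 144° → φ = -70.372°, λ = 109.318°.
Leg 2: from (-70.372°, 109.318°), δ = 58.1/3440.065 = 0.016889 rad, θ = 82.7° → φ = -70.226°, λ = 112.156°.

latitude -70.226°, longitude 112.156°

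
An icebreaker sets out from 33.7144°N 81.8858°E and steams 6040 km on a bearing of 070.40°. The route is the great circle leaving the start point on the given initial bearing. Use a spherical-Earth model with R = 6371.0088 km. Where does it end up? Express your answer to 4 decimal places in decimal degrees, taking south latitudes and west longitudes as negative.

latitude 33.3944°, longitude 148.3096°

δ = 6040/6371.0088 = 0.948045 rad (54.3189°).
Start latitude φ₁ = 0.588427 rad; initial bearing θ = 1.228712 rad.
Destination latitude: φ₂ = arcsin( sin φ₁ cos δ + cos φ₁ sin δ cos θ ) = arcsin(0.550400) = 33.3944°.
For the longitude increment, Δλ = atan2( sin θ sin δ cos φ₁, cos δ − sin φ₁ sin φ₂ ) = atan2(0.636514, 0.277771) = 66.4238°.
λ₂ = 81.8858° + 66.4238° = 148.3096°.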